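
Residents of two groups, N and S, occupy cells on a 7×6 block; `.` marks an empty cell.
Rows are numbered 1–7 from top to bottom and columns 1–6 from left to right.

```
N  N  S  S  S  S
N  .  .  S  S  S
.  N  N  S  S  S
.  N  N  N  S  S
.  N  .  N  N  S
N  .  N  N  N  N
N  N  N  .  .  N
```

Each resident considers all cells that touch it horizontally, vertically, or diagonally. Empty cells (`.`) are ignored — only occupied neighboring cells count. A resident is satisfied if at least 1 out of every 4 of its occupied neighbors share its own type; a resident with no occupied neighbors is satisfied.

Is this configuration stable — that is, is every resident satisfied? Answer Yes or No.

Yes

(1,1)N 2/2 ok
(1,2)N 2/3 ok
(1,3)S 2/3 ok
(1,4)S 4/4 ok
(1,5)S 5/5 ok
(1,6)S 3/3 ok
(2,1)N 3/3 ok
(2,4)S 6/7 ok
(2,5)S 8/8 ok
(2,6)S 5/5 ok
(3,2)N 4/4 ok
(3,3)N 4/6 ok
(3,4)S 4/7 ok
(3,5)S 7/8 ok
(3,6)S 5/5 ok
(4,2)N 4/4 ok
(4,3)N 6/7 ok
(4,4)N 4/7 ok
(4,5)S 5/8 ok
(4,6)S 4/5 ok
(5,2)N 4/4 ok
(5,4)N 6/7 ok
(5,5)N 5/8 ok
(5,6)S 2/5 ok
(6,1)N 3/3 ok
(6,3)N 5/5 ok
(6,4)N 5/5 ok
(6,5)N 5/6 ok
(6,6)N 3/4 ok
(7,1)N 2/2 ok
(7,2)N 4/4 ok
(7,3)N 3/3 ok
(7,6)N 2/2 ok
All meet the threshold, so the configuration is stable.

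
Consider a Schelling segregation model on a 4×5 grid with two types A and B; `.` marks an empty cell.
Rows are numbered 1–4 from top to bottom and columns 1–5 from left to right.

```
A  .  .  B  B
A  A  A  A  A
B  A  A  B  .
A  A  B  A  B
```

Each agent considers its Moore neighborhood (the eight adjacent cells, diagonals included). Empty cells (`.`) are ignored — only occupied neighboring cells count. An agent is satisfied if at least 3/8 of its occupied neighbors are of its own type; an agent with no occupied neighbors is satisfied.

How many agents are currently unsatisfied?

(1,1)A 2/2 ✓
(1,4)B 1/4 ✗
(1,5)B 1/3 ✗
(2,1)A 3/4 ✓
(2,2)A 5/6 ✓
(2,3)A 4/6 ✓
(2,4)A 3/6 ✓
(2,5)A 1/4 ✗
(3,1)B 0/5 ✗
(3,2)A 6/8 ✓
(3,3)A 6/8 ✓
(3,4)B 2/7 ✗
(4,1)A 2/3 ✓
(4,2)A 3/5 ✓
(4,3)B 1/5 ✗
(4,4)A 1/4 ✗
(4,5)B 1/2 ✓
Unsatisfied: (1,4), (1,5), (2,5), (3,1), (3,4), (4,3), (4,4) — 7 in total.

7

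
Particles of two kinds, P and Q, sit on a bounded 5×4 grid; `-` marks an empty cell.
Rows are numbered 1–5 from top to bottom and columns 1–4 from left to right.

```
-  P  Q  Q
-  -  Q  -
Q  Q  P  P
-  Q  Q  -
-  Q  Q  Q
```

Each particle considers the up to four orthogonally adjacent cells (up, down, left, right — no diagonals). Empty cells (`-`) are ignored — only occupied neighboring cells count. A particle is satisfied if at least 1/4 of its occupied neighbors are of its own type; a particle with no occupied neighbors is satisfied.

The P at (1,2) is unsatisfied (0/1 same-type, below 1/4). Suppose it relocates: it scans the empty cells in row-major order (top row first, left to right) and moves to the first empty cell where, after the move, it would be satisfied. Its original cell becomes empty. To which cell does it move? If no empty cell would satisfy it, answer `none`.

(1,1)

Vacating (1,2). Empty cells in order:
  (1,1): 0/0 same-type → satisfied — stop here.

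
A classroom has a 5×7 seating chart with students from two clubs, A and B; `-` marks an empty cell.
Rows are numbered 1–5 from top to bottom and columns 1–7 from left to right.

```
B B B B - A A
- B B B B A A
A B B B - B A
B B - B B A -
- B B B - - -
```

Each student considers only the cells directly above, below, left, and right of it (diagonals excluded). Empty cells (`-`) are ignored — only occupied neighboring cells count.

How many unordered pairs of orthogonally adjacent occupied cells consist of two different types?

Scan each occupied cell's neighbors to the right and below so each pair is counted once.
From row 1: 0 unlike of 9 pairs (running 0/9).
From row 2: 2 unlike of 10 pairs (running 2/19).
From row 3: 4 unlike of 8 pairs (running 6/27).
From row 4: 1 unlike of 5 pairs (running 7/32).
From row 5: 0 unlike of 2 pairs (running 7/34).
Total adjacent occupied pairs: 34; unlike-type pairs: 7.

7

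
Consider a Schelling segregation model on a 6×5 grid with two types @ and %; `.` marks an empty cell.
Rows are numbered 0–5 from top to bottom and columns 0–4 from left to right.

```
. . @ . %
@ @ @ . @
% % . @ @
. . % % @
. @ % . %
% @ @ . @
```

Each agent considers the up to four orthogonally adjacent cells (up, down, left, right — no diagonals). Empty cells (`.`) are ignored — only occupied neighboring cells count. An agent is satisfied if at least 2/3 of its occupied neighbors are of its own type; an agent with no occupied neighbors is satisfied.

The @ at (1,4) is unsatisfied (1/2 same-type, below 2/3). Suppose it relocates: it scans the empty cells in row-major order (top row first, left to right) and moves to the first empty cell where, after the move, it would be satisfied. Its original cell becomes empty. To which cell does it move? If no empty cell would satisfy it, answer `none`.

(0,0)

Vacating (1,4). Empty cells in order:
  (0,0): 1/1 same-type → satisfied — stop here.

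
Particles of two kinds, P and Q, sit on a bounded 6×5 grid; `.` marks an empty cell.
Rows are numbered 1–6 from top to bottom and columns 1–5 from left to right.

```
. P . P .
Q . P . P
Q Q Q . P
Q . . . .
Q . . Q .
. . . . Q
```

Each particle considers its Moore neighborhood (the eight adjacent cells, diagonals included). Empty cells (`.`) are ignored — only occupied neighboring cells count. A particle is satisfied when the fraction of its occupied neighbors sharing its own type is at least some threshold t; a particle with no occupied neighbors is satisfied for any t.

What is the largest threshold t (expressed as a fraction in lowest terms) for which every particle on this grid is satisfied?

(1,2)P 1/2
(1,4)P 2/2
(2,1)Q 2/3
(2,3)P 2/4
(2,5)P 2/2
(3,1)Q 3/3
(3,2)Q 4/5
(3,3)Q 1/2
(3,5)P 1/1
(4,1)Q 3/3
(5,1)Q 1/1
(5,4)Q 1/1
(6,5)Q 1/1
The smallest same-type fraction is 1/2 at (1,2), which reduces to 1/2. Any threshold above that leaves this particle unsatisfied.

1/2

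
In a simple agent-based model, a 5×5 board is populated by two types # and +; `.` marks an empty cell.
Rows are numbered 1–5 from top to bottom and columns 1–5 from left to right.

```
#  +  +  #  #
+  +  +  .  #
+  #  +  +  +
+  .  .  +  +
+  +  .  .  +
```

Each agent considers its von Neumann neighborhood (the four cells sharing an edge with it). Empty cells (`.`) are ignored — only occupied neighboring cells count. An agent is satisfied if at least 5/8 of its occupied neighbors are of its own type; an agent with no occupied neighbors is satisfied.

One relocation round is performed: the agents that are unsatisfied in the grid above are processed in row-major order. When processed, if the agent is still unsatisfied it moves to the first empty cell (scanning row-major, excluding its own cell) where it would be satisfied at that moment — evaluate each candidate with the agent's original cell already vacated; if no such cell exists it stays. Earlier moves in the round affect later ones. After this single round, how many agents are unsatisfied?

Initially unsatisfied (in order): (1,1), (1,4), (2,5), (3,2).
  (1,1): no empty cell satisfies it; stays.
  (1,4): no empty cell satisfies it; stays.
  (2,5): no empty cell satisfies it; stays.
  (3,2): no empty cell satisfies it; stays.
Resulting grid:
# + + # #
+ + + . #
+ # + + +
+ . . + +
+ + . . +
Unsatisfied now: (1,1), (1,4), (2,5), (3,2).

4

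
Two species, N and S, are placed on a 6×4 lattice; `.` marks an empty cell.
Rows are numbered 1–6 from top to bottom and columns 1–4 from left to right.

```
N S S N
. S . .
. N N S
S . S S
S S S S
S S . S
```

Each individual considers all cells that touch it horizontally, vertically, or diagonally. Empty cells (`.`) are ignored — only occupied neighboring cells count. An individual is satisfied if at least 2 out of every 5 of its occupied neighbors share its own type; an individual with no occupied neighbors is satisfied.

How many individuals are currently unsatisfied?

4

Row 1: (1,1)N 0/2 unhappy · (1,2)S 2/3 ok · (1,3)S 2/3 ok · (1,4)N 0/1 unhappy
Row 2: (2,2)S 2/5 ok
Row 3: (3,2)N 1/4 unhappy · (3,3)N 1/5 unhappy · (3,4)S 2/3 ok
Row 4: (4,1)S 2/3 ok · (4,3)S 5/7 ok · (4,4)S 4/5 ok
Row 5: (5,1)S 4/4 ok · (5,2)S 6/6 ok · (5,3)S 6/6 ok · (5,4)S 4/4 ok
Row 6: (6,1)S 3/3 ok · (6,2)S 4/4 ok · (6,4)S 2/2 ok
Unsatisfied: (1,1), (1,4), (3,2), (3,3) — 4 in total.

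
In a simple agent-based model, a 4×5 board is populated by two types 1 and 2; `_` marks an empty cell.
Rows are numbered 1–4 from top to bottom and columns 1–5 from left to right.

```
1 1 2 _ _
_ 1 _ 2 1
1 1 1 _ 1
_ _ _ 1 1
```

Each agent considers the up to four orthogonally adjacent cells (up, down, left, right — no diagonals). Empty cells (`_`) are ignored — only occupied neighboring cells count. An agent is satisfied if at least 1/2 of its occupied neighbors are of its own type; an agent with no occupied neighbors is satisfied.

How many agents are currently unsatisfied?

(1,1)1 1/1 ok
(1,2)1 2/3 ok
(1,3)2 0/1 unhappy
(2,2)1 2/2 ok
(2,4)2 0/1 unhappy
(2,5)1 1/2 ok
(3,1)1 1/1 ok
(3,2)1 3/3 ok
(3,3)1 1/1 ok
(3,5)1 2/2 ok
(4,4)1 1/1 ok
(4,5)1 2/2 ok
Unsatisfied: (1,3), (2,4) — 2 in total.

2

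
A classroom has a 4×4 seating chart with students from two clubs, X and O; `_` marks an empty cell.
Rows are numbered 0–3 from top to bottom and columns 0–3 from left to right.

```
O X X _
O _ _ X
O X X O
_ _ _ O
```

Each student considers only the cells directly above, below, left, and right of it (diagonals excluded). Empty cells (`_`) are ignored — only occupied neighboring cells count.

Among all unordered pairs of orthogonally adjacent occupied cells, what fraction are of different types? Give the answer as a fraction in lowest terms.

4/9

Scan each occupied cell's neighbors to the right and below so each pair is counted once.
Row 0: O(0,0)–X(0,1)≠ O(0,0)–O(1,0)= X(0,1)–X(0,2)=  → 1/3 unlike.
Row 1: O(1,0)–O(2,0)= X(1,3)–O(2,3)≠  → 1/2 unlike.
Row 2: O(2,0)–X(2,1)≠ X(2,1)–X(2,2)= X(2,2)–O(2,3)≠ O(2,3)–O(3,3)=  → 2/4 unlike.
Total adjacent occupied pairs: 9; unlike-type pairs: 4.
4/9 is already in lowest terms.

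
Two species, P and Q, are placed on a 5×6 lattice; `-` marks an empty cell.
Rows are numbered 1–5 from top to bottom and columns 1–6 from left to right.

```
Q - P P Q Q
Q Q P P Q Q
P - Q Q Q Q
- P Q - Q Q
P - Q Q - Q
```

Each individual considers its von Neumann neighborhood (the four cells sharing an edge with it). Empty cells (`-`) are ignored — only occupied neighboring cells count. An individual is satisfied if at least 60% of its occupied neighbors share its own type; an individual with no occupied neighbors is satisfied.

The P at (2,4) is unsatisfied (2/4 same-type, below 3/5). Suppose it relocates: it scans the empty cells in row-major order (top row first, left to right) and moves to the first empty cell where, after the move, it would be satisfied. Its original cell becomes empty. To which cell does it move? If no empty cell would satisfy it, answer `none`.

Vacating (2,4). Empty cells in order:
  (1,2): 1/3 same-type → still unsatisfied.
  (3,2): 2/4 same-type → still unsatisfied.
  (4,1): 3/3 same-type → satisfied — stop here.

(4,1)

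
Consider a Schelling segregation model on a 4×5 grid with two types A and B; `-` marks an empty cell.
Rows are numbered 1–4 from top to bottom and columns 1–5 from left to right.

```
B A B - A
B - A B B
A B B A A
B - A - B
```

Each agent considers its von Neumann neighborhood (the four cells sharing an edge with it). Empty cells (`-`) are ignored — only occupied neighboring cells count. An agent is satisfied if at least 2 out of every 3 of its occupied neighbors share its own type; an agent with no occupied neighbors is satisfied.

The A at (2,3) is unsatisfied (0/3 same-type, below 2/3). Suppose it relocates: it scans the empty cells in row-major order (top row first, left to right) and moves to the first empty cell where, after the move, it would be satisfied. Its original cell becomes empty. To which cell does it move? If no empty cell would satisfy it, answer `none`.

(4,4)

Vacating (2,3). Empty cells in order:
  (1,4): 1/3 same-type → still unsatisfied.
  (2,2): 1/3 same-type → still unsatisfied.
  (4,2): 1/3 same-type → still unsatisfied.
  (4,4): 2/3 same-type → satisfied — stop here.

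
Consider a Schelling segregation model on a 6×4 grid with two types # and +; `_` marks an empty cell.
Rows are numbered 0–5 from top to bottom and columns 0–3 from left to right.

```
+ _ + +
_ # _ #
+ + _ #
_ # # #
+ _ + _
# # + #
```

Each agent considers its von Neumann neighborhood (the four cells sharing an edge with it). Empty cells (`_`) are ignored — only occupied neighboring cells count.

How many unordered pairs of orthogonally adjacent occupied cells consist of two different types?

Scan each occupied cell's neighbors to the right and below so each pair is counted once.
From row 0: 1 unlike of 2 pairs (running 1/2).
From row 1: 1 unlike of 2 pairs (running 2/4).
From row 2: 1 unlike of 3 pairs (running 3/7).
From row 3: 1 unlike of 3 pairs (running 4/10).
From row 4: 1 unlike of 2 pairs (running 5/12).
From row 5: 2 unlike of 3 pairs (running 7/15).
Total adjacent occupied pairs: 15; unlike-type pairs: 7.

7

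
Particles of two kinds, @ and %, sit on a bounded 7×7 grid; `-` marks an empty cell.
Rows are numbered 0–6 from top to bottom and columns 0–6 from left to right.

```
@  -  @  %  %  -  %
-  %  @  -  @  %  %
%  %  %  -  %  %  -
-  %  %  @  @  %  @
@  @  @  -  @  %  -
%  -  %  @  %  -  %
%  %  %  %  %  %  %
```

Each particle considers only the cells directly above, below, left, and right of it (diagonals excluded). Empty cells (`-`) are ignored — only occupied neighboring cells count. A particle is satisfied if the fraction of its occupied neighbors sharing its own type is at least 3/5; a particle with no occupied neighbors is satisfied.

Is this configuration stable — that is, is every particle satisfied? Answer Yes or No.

(0,0)@ 0/0 ok
(0,2)@ 1/2 unhappy
(0,3)% 1/2 unhappy
(0,4)% 1/2 unhappy
(0,6)% 1/1 ok
(1,1)% 1/2 unhappy
(1,2)@ 1/3 unhappy
(1,4)@ 0/3 unhappy
(1,5)% 2/3 ok
(1,6)% 2/2 ok
(2,0)% 1/1 ok
(2,1)% 4/4 ok
(2,2)% 2/3 ok
(2,4)% 1/3 unhappy
(2,5)% 3/3 ok
(3,1)% 2/3 ok
(3,2)% 2/4 unhappy
(3,3)@ 1/2 unhappy
(3,4)@ 2/4 unhappy
(3,5)% 2/4 unhappy
(3,6)@ 0/1 unhappy
(4,0)@ 1/2 unhappy
(4,1)@ 2/3 ok
(4,2)@ 1/3 unhappy
(4,4)@ 1/3 unhappy
(4,5)% 1/2 unhappy
(5,0)% 1/2 unhappy
(5,2)% 1/3 unhappy
(5,3)@ 0/3 unhappy
(5,4)% 1/3 unhappy
(5,6)% 1/1 ok
(6,0)% 2/2 ok
(6,1)% 2/2 ok
(6,2)% 3/3 ok
(6,3)% 2/3 ok
(6,4)% 3/3 ok
(6,5)% 2/2 ok
(6,6)% 2/2 ok
For instance (0,2) has only 1/2 same-type neighbors, below 3/5.

No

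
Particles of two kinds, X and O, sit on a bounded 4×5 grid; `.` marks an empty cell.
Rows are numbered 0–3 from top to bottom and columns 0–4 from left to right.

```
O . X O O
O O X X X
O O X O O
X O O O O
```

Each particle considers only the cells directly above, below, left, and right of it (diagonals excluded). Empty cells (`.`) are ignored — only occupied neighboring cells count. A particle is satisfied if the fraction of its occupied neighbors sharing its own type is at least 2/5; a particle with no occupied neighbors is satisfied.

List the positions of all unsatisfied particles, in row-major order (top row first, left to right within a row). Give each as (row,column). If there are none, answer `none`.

(0,3), (1,4), (2,2), (3,0)

Row 0: (0,0)O 1/1 ✓ · (0,2)X 1/2 ✓ · (0,3)O 1/3 ✗ · (0,4)O 1/2 ✓
Row 1: (1,0)O 3/3 ✓ · (1,1)O 2/3 ✓ · (1,2)X 3/4 ✓ · (1,3)X 2/4 ✓ · (1,4)X 1/3 ✗
Row 2: (2,0)O 2/3 ✓ · (2,1)O 3/4 ✓ · (2,2)X 1/4 ✗ · (2,3)O 2/4 ✓ · (2,4)O 2/3 ✓
Row 3: (3,0)X 0/2 ✗ · (3,1)O 2/3 ✓ · (3,2)O 2/3 ✓ · (3,3)O 3/3 ✓ · (3,4)O 2/2 ✓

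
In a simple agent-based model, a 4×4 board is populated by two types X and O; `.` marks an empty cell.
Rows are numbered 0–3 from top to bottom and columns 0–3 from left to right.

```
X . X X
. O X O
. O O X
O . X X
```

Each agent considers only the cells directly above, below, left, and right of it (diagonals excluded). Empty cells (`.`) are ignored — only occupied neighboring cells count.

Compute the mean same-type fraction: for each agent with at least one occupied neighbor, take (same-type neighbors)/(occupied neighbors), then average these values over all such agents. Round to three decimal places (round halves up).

(0,0)X — no occupied neighbors
(0,2)X 2/2
(0,3)X 1/2
(1,1)O 1/2
(1,2)X 1/4
(1,3)O 0/3
(2,1)O 2/2
(2,2)O 1/4
(2,3)X 1/3
(3,0)O — no occupied neighbors
(3,2)X 1/2
(3,3)X 2/2
Sum over 10 agents: 2/2 + 1/2 + 1/2 + 1/4 + 0/3 + 2/2 + 1/4 + 1/3 + 1/2 + 2/2 = 16/3; mean = 16/3 ÷ 10 = 8/15 = 0.533333… → 0.533.

0.533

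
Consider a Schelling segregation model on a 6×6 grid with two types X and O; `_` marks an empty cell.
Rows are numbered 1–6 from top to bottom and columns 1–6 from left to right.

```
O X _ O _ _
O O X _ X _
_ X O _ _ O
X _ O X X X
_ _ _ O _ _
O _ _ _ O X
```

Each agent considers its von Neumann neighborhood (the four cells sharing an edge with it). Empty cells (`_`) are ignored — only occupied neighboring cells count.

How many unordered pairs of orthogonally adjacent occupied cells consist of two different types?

10

Scan each occupied cell's neighbors to the right and below so each pair is counted once.
Row 1: O(1,1)–X(1,2)≠ O(1,1)–O(2,1)= X(1,2)–O(2,2)≠  → 2/3 unlike.
Row 2: O(2,1)–O(2,2)= O(2,2)–X(2,3)≠ O(2,2)–X(3,2)≠ X(2,3)–O(3,3)≠  → 3/4 unlike.
Row 3: X(3,2)–O(3,3)≠ O(3,3)–O(4,3)= O(3,6)–X(4,6)≠  → 2/3 unlike.
Row 4: O(4,3)–X(4,4)≠ X(4,4)–X(4,5)= X(4,4)–O(5,4)≠ X(4,5)–X(4,6)=  → 2/4 unlike.
Row 6: O(6,5)–X(6,6)≠  → 1/1 unlike.
Total adjacent occupied pairs: 15; unlike-type pairs: 10.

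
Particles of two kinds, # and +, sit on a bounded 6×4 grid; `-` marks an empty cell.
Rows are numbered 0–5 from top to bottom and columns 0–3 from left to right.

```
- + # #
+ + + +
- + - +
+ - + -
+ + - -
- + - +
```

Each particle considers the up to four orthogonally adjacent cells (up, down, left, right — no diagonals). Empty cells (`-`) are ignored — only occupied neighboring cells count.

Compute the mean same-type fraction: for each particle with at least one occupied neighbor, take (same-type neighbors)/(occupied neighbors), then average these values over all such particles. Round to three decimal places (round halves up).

0.821

Row 0: (0,1)+ 1/2 · (0,2)# 1/3 · (0,3)# 1/2
Row 1: (1,0)+ 1/1 · (1,1)+ 4/4 · (1,2)+ 2/3 · (1,3)+ 2/3
Row 2: (2,1)+ 1/1 · (2,3)+ 1/1
Row 3: (3,0)+ 1/1 · (3,2)+ — no occupied neighbors
Row 4: (4,0)+ 2/2 · (4,1)+ 2/2
Row 5: (5,1)+ 1/1 · (5,3)+ — no occupied neighbors
Sum over 13 particles: 1/2 + 1/3 + 1/2 + 1/1 + 4/4 + 2/3 + 2/3 + 1/1 + 1/1 + 1/1 + 2/2 + 2/2 + 1/1 = 32/3; mean = 32/3 ÷ 13 = 32/39 = 0.820512… → 0.821.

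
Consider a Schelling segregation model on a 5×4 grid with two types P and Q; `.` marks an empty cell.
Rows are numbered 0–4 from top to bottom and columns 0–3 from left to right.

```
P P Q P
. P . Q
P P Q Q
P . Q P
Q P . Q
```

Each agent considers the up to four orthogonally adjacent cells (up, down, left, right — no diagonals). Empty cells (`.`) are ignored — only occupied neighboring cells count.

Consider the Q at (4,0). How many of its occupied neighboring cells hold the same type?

Occupied neighbors of (4,0): (3,0)=P, (4,1)=P.
Same type (Q): 0 of 2.

0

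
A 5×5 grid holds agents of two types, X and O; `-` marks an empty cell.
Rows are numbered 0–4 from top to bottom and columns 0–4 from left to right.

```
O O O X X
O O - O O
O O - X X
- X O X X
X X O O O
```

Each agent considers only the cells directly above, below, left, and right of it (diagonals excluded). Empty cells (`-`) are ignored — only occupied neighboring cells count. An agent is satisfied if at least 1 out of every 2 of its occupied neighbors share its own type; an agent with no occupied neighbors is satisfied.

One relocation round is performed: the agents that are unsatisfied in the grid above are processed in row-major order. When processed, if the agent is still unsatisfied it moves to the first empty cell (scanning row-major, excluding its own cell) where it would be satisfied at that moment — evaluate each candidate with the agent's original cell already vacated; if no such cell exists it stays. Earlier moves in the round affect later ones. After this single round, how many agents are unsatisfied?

Initially unsatisfied (in order): (0,3), (1,3), (1,4), (3,1), (3,2).
  (0,3) → (3,0).
  (1,3): now satisfied by earlier moves; stays.
  (1,4) → (0,3).
  (3,1): now satisfied by earlier moves; stays.
  (3,2) → (1,2).
Resulting grid:
O O O O X
O O O O -
O O - X X
X X - X X
X X O O O
Unsatisfied now: (0,4).

1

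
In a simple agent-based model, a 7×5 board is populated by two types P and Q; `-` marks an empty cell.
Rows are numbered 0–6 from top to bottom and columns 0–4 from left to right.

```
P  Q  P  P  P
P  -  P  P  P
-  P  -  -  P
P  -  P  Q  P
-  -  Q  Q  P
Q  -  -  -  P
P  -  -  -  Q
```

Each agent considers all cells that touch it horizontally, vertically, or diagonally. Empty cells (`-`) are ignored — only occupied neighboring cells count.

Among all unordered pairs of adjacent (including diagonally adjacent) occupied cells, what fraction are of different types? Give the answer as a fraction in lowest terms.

Scan each occupied cell's neighbors to the right and below (and the two forward diagonals) so each pair is counted once.
From row 0: 4 unlike of 14 pairs (running 4/14).
From row 1: 0 unlike of 6 pairs (running 4/20).
From row 2: 1 unlike of 4 pairs (running 5/24).
From row 3: 6 unlike of 9 pairs (running 11/33).
From row 4: 2 unlike of 4 pairs (running 13/37).
From row 5: 2 unlike of 2 pairs (running 15/39).
Total adjacent occupied pairs: 39; unlike-type pairs: 15.
15/39 reduces to 5/13.

5/13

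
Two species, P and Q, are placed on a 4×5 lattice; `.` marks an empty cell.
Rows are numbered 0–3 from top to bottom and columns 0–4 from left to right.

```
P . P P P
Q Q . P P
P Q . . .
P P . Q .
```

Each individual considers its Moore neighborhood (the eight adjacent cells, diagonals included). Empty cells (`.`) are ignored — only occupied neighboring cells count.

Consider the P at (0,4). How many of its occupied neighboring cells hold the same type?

3

Occupied neighbors of (0,4): (0,3)=P, (1,3)=P, (1,4)=P.
Same type (P): 3 of 3.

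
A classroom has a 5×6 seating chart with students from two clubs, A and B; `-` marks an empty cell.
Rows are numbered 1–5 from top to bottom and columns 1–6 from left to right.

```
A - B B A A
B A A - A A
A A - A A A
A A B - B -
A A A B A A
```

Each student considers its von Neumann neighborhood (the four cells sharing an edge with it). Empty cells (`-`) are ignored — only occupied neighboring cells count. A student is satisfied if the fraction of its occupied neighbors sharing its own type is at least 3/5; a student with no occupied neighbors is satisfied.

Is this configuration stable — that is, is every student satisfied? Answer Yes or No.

Row 1: (1,1)A 0/1 ✗ · (1,3)B 1/2 ✗ · (1,4)B 1/2 ✗ · (1,5)A 2/3 ✓ · (1,6)A 2/2 ✓
Row 2: (2,1)B 0/3 ✗ · (2,2)A 2/3 ✓ · (2,3)A 1/2 ✗ · (2,5)A 3/3 ✓ · (2,6)A 3/3 ✓
Row 3: (3,1)A 2/3 ✓ · (3,2)A 3/3 ✓ · (3,4)A 1/1 ✓ · (3,5)A 3/4 ✓ · (3,6)A 2/2 ✓
Row 4: (4,1)A 3/3 ✓ · (4,2)A 3/4 ✓ · (4,3)B 0/2 ✗ · (4,5)B 0/2 ✗
Row 5: (5,1)A 2/2 ✓ · (5,2)A 3/3 ✓ · (5,3)A 1/3 ✗ · (5,4)B 0/2 ✗ · (5,5)A 1/3 ✗ · (5,6)A 1/1 ✓
For instance (1,1) has only 0/1 same-type neighbors, below 3/5.

No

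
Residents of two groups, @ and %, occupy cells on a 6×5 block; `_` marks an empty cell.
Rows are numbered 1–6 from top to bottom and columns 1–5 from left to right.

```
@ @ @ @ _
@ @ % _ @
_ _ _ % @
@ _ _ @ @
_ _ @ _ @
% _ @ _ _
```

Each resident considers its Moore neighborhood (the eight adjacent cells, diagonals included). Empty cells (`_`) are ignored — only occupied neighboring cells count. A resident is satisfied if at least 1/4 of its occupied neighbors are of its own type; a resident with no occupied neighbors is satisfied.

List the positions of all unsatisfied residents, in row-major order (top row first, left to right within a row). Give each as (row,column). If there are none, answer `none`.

(2,3), (3,4)

(1,1)@ 3/3 ok
(1,2)@ 4/5 ok
(1,3)@ 3/4 ok
(1,4)@ 2/3 ok
(2,1)@ 3/3 ok
(2,2)@ 4/5 ok
(2,3)% 1/5 unhappy
(2,5)@ 2/3 ok
(3,4)% 1/5 unhappy
(3,5)@ 3/4 ok
(4,1)@ 0/0 ok
(4,4)@ 4/5 ok
(4,5)@ 3/4 ok
(5,3)@ 2/2 ok
(5,5)@ 2/2 ok
(6,1)% 0/0 ok
(6,3)@ 1/1 ok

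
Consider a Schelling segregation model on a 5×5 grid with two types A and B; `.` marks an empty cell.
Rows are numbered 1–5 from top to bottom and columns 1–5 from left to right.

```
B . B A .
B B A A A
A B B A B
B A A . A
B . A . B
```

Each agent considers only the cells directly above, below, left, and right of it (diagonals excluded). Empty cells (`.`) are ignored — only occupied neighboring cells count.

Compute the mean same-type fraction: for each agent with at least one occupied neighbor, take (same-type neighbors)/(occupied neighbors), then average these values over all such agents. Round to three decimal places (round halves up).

0.450

Row 1: (1,1)B 1/1 · (1,3)B 0/2 · (1,4)A 1/2
Row 2: (2,1)B 2/3 · (2,2)B 2/3 · (2,3)A 1/4 · (2,4)A 4/4 · (2,5)A 1/2
Row 3: (3,1)A 0/3 · (3,2)B 2/4 · (3,3)B 1/4 · (3,4)A 1/3 · (3,5)B 0/3
Row 4: (4,1)B 1/3 · (4,2)A 1/3 · (4,3)A 2/3 · (4,5)A 0/2
Row 5: (5,1)B 1/1 · (5,3)A 1/1 · (5,5)B 0/1
Sum over 20 agents: 1/1 + 0/2 + 1/2 + 2/3 + 2/3 + 1/4 + 4/4 + 1/2 + 0/3 + 2/4 + 1/4 + 1/3 + 0/3 + 1/3 + 1/3 + 2/3 + 0/2 + 1/1 + 1/1 + 0/1 = 9; mean = 9 ÷ 20 = 9/20 = 0.45 → 0.450.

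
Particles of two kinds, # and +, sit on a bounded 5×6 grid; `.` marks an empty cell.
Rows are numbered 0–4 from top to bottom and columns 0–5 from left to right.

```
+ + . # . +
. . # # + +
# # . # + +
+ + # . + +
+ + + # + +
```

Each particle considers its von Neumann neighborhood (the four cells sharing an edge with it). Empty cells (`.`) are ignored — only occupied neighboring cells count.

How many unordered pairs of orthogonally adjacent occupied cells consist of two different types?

Scan each occupied cell's neighbors to the right and below so each pair is counted once.
From row 0: 0 unlike of 3 pairs (running 0/3).
From row 1: 1 unlike of 6 pairs (running 1/9).
From row 2: 3 unlike of 7 pairs (running 4/16).
From row 3: 2 unlike of 8 pairs (running 6/24).
From row 4: 2 unlike of 5 pairs (running 8/29).
Total adjacent occupied pairs: 29; unlike-type pairs: 8.

8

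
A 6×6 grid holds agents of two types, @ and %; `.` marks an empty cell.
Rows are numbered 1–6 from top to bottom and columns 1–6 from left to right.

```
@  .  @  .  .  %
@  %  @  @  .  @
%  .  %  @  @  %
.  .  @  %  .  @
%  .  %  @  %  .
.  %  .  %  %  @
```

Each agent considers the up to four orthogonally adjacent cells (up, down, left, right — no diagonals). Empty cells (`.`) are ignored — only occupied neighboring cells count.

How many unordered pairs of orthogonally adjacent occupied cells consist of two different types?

Scan each occupied cell's neighbors to the right and below so each pair is counted once.
Row 1: @(1,1)–@(2,1)= @(1,3)–@(2,3)= %(1,6)–@(2,6)≠  → 1/3 unlike.
Row 2: @(2,1)–%(2,2)≠ @(2,1)–%(3,1)≠ %(2,2)–@(2,3)≠ @(2,3)–@(2,4)= @(2,3)–%(3,3)≠ @(2,4)–@(3,4)= @(2,6)–%(3,6)≠  → 5/7 unlike.
Row 3: %(3,3)–@(3,4)≠ %(3,3)–@(4,3)≠ @(3,4)–@(3,5)= @(3,4)–%(4,4)≠ @(3,5)–%(3,6)≠ %(3,6)–@(4,6)≠  → 5/6 unlike.
Row 4: @(4,3)–%(4,4)≠ @(4,3)–%(5,3)≠ %(4,4)–@(5,4)≠  → 3/3 unlike.
Row 5: %(5,3)–@(5,4)≠ @(5,4)–%(5,5)≠ @(5,4)–%(6,4)≠ %(5,5)–%(6,5)=  → 3/4 unlike.
Row 6: %(6,4)–%(6,5)= %(6,5)–@(6,6)≠  → 1/2 unlike.
Total adjacent occupied pairs: 25; unlike-type pairs: 18.

18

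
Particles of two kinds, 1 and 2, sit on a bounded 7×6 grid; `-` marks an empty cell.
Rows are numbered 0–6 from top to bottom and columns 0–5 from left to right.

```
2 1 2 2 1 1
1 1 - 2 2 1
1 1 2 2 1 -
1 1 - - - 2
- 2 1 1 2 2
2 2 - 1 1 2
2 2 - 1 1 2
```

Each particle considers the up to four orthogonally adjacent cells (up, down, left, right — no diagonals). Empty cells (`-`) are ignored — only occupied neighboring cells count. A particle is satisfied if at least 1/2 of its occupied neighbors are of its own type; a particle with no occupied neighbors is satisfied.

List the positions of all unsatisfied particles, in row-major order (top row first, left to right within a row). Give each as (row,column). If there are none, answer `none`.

Row 0: (0,0)2 0/2 ✗ · (0,1)1 1/3 ✗ · (0,2)2 1/2 ✓ · (0,3)2 2/3 ✓ · (0,4)1 1/3 ✗ · (0,5)1 2/2 ✓
Row 1: (1,0)1 2/3 ✓ · (1,1)1 3/3 ✓ · (1,3)2 3/3 ✓ · (1,4)2 1/4 ✗ · (1,5)1 1/2 ✓
Row 2: (2,0)1 3/3 ✓ · (2,1)1 3/4 ✓ · (2,2)2 1/2 ✓ · (2,3)2 2/3 ✓ · (2,4)1 0/2 ✗
Row 3: (3,0)1 2/2 ✓ · (3,1)1 2/3 ✓ · (3,5)2 1/1 ✓
Row 4: (4,1)2 1/3 ✗ · (4,2)1 1/2 ✓ · (4,3)1 2/3 ✓ · (4,4)2 1/3 ✗ · (4,5)2 3/3 ✓
Row 5: (5,0)2 2/2 ✓ · (5,1)2 3/3 ✓ · (5,3)1 3/3 ✓ · (5,4)1 2/4 ✓ · (5,5)2 2/3 ✓
Row 6: (6,0)2 2/2 ✓ · (6,1)2 2/2 ✓ · (6,3)1 2/2 ✓ · (6,4)1 2/3 ✓ · (6,5)2 1/2 ✓

(0,0), (0,1), (0,4), (1,4), (2,4), (4,1), (4,4)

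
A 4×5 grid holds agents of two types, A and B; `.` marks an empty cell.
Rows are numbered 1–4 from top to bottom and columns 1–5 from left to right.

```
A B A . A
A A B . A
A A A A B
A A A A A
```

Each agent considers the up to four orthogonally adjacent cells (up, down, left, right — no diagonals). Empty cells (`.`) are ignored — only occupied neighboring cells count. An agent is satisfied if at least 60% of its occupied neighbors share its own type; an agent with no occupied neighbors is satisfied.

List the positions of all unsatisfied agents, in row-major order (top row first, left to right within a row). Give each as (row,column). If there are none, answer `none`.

(1,1), (1,2), (1,3), (2,2), (2,3), (2,5), (3,5), (4,5)

Row 1: (1,1)A 1/2 unhappy · (1,2)B 0/3 unhappy · (1,3)A 0/2 unhappy · (1,5)A 1/1 ok
Row 2: (2,1)A 3/3 ok · (2,2)A 2/4 unhappy · (2,3)B 0/3 unhappy · (2,5)A 1/2 unhappy
Row 3: (3,1)A 3/3 ok · (3,2)A 4/4 ok · (3,3)A 3/4 ok · (3,4)A 2/3 ok · (3,5)B 0/3 unhappy
Row 4: (4,1)A 2/2 ok · (4,2)A 3/3 ok · (4,3)A 3/3 ok · (4,4)A 3/3 ok · (4,5)A 1/2 unhappy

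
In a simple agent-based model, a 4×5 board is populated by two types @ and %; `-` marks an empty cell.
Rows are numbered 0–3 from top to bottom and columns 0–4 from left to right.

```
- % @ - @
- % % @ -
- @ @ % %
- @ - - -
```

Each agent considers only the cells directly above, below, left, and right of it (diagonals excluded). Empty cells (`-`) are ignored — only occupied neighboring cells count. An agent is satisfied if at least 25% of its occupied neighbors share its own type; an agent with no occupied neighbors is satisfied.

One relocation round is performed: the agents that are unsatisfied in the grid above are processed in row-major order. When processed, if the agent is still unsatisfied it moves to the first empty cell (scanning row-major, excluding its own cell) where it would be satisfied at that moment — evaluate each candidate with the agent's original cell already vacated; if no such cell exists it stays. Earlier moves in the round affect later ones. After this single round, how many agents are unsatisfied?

0

Initially unsatisfied (in order): (0,2), (1,3).
  (0,2) → (0,3).
  (1,3): now satisfied by earlier moves; stays.
Resulting grid:
- % - @ @
- % % @ -
- @ @ % %
- @ - - -
All satisfied now.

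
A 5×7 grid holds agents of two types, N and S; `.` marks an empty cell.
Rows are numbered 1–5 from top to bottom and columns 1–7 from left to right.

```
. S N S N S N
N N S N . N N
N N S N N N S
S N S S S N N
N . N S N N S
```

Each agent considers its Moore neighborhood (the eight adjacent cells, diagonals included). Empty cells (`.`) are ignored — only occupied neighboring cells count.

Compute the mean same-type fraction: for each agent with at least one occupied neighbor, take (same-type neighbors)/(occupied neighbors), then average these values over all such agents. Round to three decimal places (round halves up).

0.449

(1,2)S 1/4
(1,3)N 2/5
(1,4)S 1/4
(1,5)N 2/4
(1,6)S 0/4
(1,7)N 2/3
(2,1)N 3/4
(2,2)N 4/7
(2,3)S 3/8
(2,4)N 4/7
(2,6)N 5/7
(2,7)N 3/5
(3,1)N 4/5
(3,2)N 4/8
(3,3)S 3/8
(3,4)N 2/7
(3,5)N 5/7
(3,6)N 5/7
(3,7)S 0/5
(4,1)S 0/4
(4,2)N 4/7
(4,3)S 3/7
(4,4)S 4/8
(4,5)S 2/8
(4,6)N 5/8
(4,7)N 3/5
(5,1)N 1/2
(5,3)N 1/4
(5,4)S 3/5
(5,5)N 2/5
(5,6)N 3/5
(5,7)S 0/3
Sum over 32 agents: 1/4 + 2/5 + 1/4 + 2/4 + 0/4 + 2/3 + 3/4 + 4/7 + 3/8 + 4/7 + 5/7 + 3/5 + 4/5 + 4/8 + 3/8 + 2/7 + 5/7 + 5/7 + 0/5 + 0/4 + 4/7 + 3/7 + 4/8 + 2/8 + 5/8 + 3/5 + 1/2 + 1/4 + 3/5 + 2/5 + 3/5 + 0/3 = 2413/168; mean = 2413/168 ÷ 32 = 2413/5376 = 0.448846… → 0.449.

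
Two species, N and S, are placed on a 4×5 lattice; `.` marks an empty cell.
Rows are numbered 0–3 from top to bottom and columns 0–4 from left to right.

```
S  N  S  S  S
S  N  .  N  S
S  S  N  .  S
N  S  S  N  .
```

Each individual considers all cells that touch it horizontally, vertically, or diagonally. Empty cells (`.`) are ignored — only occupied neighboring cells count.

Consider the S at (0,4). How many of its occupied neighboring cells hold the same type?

2

Occupied neighbors of (0,4): (0,3)=S, (1,3)=N, (1,4)=S.
Same type (S): 2 of 3.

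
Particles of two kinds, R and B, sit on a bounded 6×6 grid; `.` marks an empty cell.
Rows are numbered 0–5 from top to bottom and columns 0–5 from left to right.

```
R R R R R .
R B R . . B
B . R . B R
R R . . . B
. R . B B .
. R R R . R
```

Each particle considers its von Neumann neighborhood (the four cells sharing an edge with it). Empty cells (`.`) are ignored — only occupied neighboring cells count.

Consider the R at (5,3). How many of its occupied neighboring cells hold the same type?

Occupied neighbors of (5,3): (4,3)=B, (5,2)=R.
Same type (R): 1 of 2.

1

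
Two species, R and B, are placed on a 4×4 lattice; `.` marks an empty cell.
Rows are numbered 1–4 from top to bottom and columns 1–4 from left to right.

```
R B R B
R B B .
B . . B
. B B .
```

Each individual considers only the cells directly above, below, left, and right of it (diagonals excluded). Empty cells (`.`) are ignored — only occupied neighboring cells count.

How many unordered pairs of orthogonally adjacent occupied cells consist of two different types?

Scan each occupied cell's neighbors to the right and below so each pair is counted once.
Row 1: R(1,1)–B(1,2)≠ R(1,1)–R(2,1)= B(1,2)–R(1,3)≠ B(1,2)–B(2,2)= R(1,3)–B(1,4)≠ R(1,3)–B(2,3)≠  → 4/6 unlike.
Row 2: R(2,1)–B(2,2)≠ R(2,1)–B(3,1)≠ B(2,2)–B(2,3)=  → 2/3 unlike.
Row 4: B(4,2)–B(4,3)=  → 0/1 unlike.
Total adjacent occupied pairs: 10; unlike-type pairs: 6.

6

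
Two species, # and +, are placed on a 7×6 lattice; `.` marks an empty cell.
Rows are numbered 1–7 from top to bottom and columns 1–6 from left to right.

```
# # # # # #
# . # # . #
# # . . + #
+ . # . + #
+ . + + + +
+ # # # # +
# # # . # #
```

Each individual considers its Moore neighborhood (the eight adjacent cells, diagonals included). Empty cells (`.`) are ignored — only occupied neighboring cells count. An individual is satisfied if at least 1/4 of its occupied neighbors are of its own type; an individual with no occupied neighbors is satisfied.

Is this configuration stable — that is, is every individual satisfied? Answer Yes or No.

(1,1)# 2/2 ok
(1,2)# 4/4 ok
(1,3)# 4/4 ok
(1,4)# 4/4 ok
(1,5)# 4/4 ok
(1,6)# 2/2 ok
(2,1)# 4/4 ok
(2,3)# 5/5 ok
(2,4)# 4/5 ok
(2,6)# 3/4 ok
(3,1)# 2/3 ok
(3,2)# 4/5 ok
(3,5)+ 1/5 unhappy
(3,6)# 2/4 ok
(4,1)+ 1/3 ok
(4,3)# 1/3 ok
(4,5)+ 4/6 ok
(4,6)# 1/5 unhappy
(5,1)+ 2/3 ok
(5,3)+ 1/5 unhappy
(5,4)+ 3/7 ok
(5,5)+ 4/7 ok
(5,6)+ 3/5 ok
(6,1)+ 1/4 ok
(6,2)# 4/7 ok
(6,3)# 4/6 ok
(6,4)# 4/7 ok
(6,5)# 3/7 ok
(6,6)+ 2/5 ok
(7,1)# 2/3 ok
(7,2)# 4/5 ok
(7,3)# 4/4 ok
(7,5)# 3/4 ok
(7,6)# 2/3 ok
For instance (3,5) has only 1/5 same-type neighbors, below 1/4.

No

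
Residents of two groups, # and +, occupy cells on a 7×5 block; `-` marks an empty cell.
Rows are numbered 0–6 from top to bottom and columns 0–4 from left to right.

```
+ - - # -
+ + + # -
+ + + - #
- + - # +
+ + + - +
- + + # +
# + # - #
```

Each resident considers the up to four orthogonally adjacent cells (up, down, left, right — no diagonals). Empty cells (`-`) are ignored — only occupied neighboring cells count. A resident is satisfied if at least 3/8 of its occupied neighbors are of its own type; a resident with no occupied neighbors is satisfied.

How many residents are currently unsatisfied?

(0,0)+ 1/1 ok
(0,3)# 1/1 ok
(1,0)+ 3/3 ok
(1,1)+ 3/3 ok
(1,2)+ 2/3 ok
(1,3)# 1/2 ok
(2,0)+ 2/2 ok
(2,1)+ 4/4 ok
(2,2)+ 2/2 ok
(2,4)# 0/1 unhappy
(3,1)+ 2/2 ok
(3,3)# 0/1 unhappy
(3,4)+ 1/3 unhappy
(4,0)+ 1/1 ok
(4,1)+ 4/4 ok
(4,2)+ 2/2 ok
(4,4)+ 2/2 ok
(5,1)+ 3/3 ok
(5,2)+ 2/4 ok
(5,3)# 0/2 unhappy
(5,4)+ 1/3 unhappy
(6,0)# 0/1 unhappy
(6,1)+ 1/3 unhappy
(6,2)# 0/2 unhappy
(6,4)# 0/1 unhappy
Unsatisfied: (2,4), (3,3), (3,4), (5,3), (5,4), (6,0), (6,1), (6,2), (6,4) — 9 in total.

9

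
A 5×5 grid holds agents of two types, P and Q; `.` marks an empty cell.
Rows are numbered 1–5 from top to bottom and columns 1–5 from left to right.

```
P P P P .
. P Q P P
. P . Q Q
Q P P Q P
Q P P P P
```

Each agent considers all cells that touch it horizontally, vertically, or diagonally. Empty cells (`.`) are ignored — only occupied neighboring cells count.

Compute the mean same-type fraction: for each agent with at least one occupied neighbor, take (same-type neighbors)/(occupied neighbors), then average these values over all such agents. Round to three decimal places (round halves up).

0.580

Row 1: (1,1)P 2/2 · (1,2)P 3/4 · (1,3)P 4/5 · (1,4)P 3/4
Row 2: (2,2)P 4/5 · (2,3)Q 1/7 · (2,4)P 3/6 · (2,5)P 2/4
Row 3: (3,2)P 3/5 · (3,4)Q 3/7 · (3,5)Q 2/5
Row 4: (4,1)Q 1/4 · (4,2)P 4/6 · (4,3)P 5/7 · (4,4)Q 2/7 · (4,5)P 2/5
Row 5: (5,1)Q 1/3 · (5,2)P 3/5 · (5,3)P 4/5 · (5,4)P 4/5 · (5,5)P 2/3
Sum over 21 agents: 2/2 + 3/4 + 4/5 + 3/4 + 4/5 + 1/7 + 3/6 + 2/4 + 3/5 + 3/7 + 2/5 + 1/4 + 4/6 + 5/7 + 2/7 + 2/5 + 1/3 + 3/5 + 4/5 + 4/5 + 2/3 = 5119/420; mean = 5119/420 ÷ 21 = 5119/8820 = 0.580385… → 0.580.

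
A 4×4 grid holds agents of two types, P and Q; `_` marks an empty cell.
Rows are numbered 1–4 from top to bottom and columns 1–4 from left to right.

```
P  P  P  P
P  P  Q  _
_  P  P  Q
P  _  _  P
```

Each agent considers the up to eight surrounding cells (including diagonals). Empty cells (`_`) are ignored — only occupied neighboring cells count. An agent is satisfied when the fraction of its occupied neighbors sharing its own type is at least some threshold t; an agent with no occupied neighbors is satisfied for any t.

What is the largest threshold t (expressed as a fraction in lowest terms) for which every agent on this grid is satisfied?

1/7

(1,1)P 3/3
(1,2)P 4/5
(1,3)P 3/4
(1,4)P 1/2
(2,1)P 4/4
(2,2)P 6/7
(2,3)Q 1/7
(3,2)P 4/5
(3,3)P 3/5
(3,4)Q 1/3
(4,1)P 1/1
(4,4)P 1/2
The smallest same-type fraction is 1/7 at (2,3), which reduces to 1/7. Any threshold above that leaves this agent unsatisfied.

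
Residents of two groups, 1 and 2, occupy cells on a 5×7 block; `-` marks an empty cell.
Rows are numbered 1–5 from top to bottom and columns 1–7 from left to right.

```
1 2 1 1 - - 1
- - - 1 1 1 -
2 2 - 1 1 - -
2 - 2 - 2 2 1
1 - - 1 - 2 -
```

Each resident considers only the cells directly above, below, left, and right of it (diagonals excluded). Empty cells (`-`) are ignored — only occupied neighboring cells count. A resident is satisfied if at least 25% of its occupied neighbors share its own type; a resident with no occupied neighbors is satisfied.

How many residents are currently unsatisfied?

4

(1,1)1 0/1 ✗
(1,2)2 0/2 ✗
(1,3)1 1/2 ✓
(1,4)1 2/2 ✓
(1,7)1 0/0 ✓
(2,4)1 3/3 ✓
(2,5)1 3/3 ✓
(2,6)1 1/1 ✓
(3,1)2 2/2 ✓
(3,2)2 1/1 ✓
(3,4)1 2/2 ✓
(3,5)1 2/3 ✓
(4,1)2 1/2 ✓
(4,3)2 0/0 ✓
(4,5)2 1/2 ✓
(4,6)2 2/3 ✓
(4,7)1 0/1 ✗
(5,1)1 0/1 ✗
(5,4)1 0/0 ✓
(5,6)2 1/1 ✓
Unsatisfied: (1,1), (1,2), (4,7), (5,1) — 4 in total.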